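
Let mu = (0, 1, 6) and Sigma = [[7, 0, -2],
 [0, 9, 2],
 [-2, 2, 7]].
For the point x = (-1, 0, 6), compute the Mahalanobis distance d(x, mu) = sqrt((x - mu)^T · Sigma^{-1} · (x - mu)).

Step 1 — centre the observation: (x - mu) = (-1, -1, 0).

Step 2 — invert Sigma (cofactor / det for 3×3, or solve directly):
  Sigma^{-1} = [[0.1565, -0.0106, 0.0477],
 [-0.0106, 0.1194, -0.0371],
 [0.0477, -0.0371, 0.1671]].

Step 3 — form the quadratic (x - mu)^T · Sigma^{-1} · (x - mu):
  Sigma^{-1} · (x - mu) = (-0.1459, -0.1088, -0.0106).
  (x - mu)^T · [Sigma^{-1} · (x - mu)] = (-1)·(-0.1459) + (-1)·(-0.1088) + (0)·(-0.0106) = 0.2546.

Step 4 — take square root: d = √(0.2546) ≈ 0.5046.

d(x, mu) = √(0.2546) ≈ 0.5046


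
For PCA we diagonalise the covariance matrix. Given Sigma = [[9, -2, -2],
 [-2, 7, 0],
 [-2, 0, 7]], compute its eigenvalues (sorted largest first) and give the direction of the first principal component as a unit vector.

Step 1 — characteristic polynomial p(λ) = det(λI - Sigma) = λ³ - tr·λ² + c_1·λ - det, where tr = trace, c_1 = sum of the principal 2×2 minors, det = det(Sigma):
  tr = 9 + 7 + 7 = 23,
  c_1 = (9·7 - (-2)²) + (9·7 - (-2)²) + (7·7 - (0)²) = 59 + 59 + 49 = 167,
  det = 9·(7·7 - (0)²) - (-2)·((-2)·7 - (0)·(-2)) + (-2)·((-2)·(0) - 7·(-2)) = 9·(49) - (-2)·(-14) + (-2)·(14) = 385.
  So p(λ) = λ³ - 23λ² + 167λ - 385.
Step 2 — look for an integer root (rational root theorem: any rational root is an integer divisor of 385). Testing λ = 5:
  p(5) = 125 - 575 + 835 - 385 = 0  ✓
  Dividing out (λ - 5): p(λ) = (λ - 5)(λ² - 18λ + 77).
Step 3 — remaining eigenvalues from the quadratic λ² - 18λ + 77 = 0:
  Δ = 18² - 4·77 = 324 - 308 = 16,  λ = (18 ± √16)/2 = (18 ± 4)/2 = 11 or 7.
  Sorted: λ_1 = 11,  λ_2 = 7,  λ_3 = 5  (check: sum = 23 = tr ✓).

Step 4 — unit eigenvector for λ_1 = 11: v spans the null space of (Sigma - λ_1 I), whose rows are
  r_1 = (-2, -2, -2),  r_2 = (-2, -4, 0),  r_3 = (-2, 0, -4).
  v is orthogonal to every row, so take v ∝ r_1 × r_2 = ((-2)·(0) - (-2)·(-4), (-2)·(-2) - (-2)·(0), (-2)·(-4) - (-2)·(-2)) = (-8, 4, 4).
  Rescale (divide by 4; multiply by -1 so the first nonzero entry is positive): u = (2, -1, -1).
  ||u|| = √((2)² + (-1)² + (-1)²) = √(6) ≈ 2.4495,  v_1 = u/||u|| ≈ (0.8165, -0.4082, -0.4082) (||v_1|| = 1).

λ_1 = 11,  λ_2 = 7,  λ_3 = 5;  v_1 ≈ (0.8165, -0.4082, -0.4082)


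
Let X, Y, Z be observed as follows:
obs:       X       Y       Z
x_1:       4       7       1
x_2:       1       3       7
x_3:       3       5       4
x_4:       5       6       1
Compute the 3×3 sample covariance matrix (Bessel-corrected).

Step 1 — column means:
  mean(X) = (4 + 1 + 3 + 5) / 4 = 13/4 = 3.25
  mean(Y) = (7 + 3 + 5 + 6) / 4 = 21/4 = 5.25
  mean(Z) = (1 + 7 + 4 + 1) / 4 = 13/4 = 3.25

Step 2 — sample covariance S[i,j] = (1/(n-1)) · Σ_k (x_{k,i} - mean_i) · (x_{k,j} - mean_j), with n-1 = 3.
  S[X,X] = ((0.75)·(0.75) + (-2.25)·(-2.25) + (-0.25)·(-0.25) + (1.75)·(1.75)) / 3 = 8.75/3 = 2.9167
  S[X,Y] = ((0.75)·(1.75) + (-2.25)·(-2.25) + (-0.25)·(-0.25) + (1.75)·(0.75)) / 3 = 7.75/3 = 2.5833
  S[X,Z] = ((0.75)·(-2.25) + (-2.25)·(3.75) + (-0.25)·(0.75) + (1.75)·(-2.25)) / 3 = -14.25/3 = -4.75
  S[Y,Y] = ((1.75)·(1.75) + (-2.25)·(-2.25) + (-0.25)·(-0.25) + (0.75)·(0.75)) / 3 = 8.75/3 = 2.9167
  S[Y,Z] = ((1.75)·(-2.25) + (-2.25)·(3.75) + (-0.25)·(0.75) + (0.75)·(-2.25)) / 3 = -14.25/3 = -4.75
  S[Z,Z] = ((-2.25)·(-2.25) + (3.75)·(3.75) + (0.75)·(0.75) + (-2.25)·(-2.25)) / 3 = 24.75/3 = 8.25

S is symmetric (S[j,i] = S[i,j]). Assembling:

S = [[2.9167, 2.5833, -4.75],
 [2.5833, 2.9167, -4.75],
 [-4.75, -4.75, 8.25]]


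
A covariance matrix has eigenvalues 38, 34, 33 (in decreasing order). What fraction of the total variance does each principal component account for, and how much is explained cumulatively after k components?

Step 1 — total variance = trace(Sigma) = Σ λ_i = 38 + 34 + 33 = 105.

Step 2 — fraction explained by component i = λ_i / Σ λ:
  PC1: 38/105 = 0.3619
  PC2: 34/105 = 0.3238
  PC3: 33/105 = 0.3143

Step 3 — cumulative fraction after k components = (λ_1 + ... + λ_k) / Σ λ:
  k = 1: 38/105 = 0.3619
  k = 2: (38 + 34)/105 = 72/105 = 0.6857
  k = 3: (38 + 34 + 33)/105 = 105/105 = 1

Summary (fraction, with percent):

explained: PC1 0.3619 (36.19%), PC2 0.3238 (32.38%), PC3 0.3143 (31.43%);  cumulative: 0.3619, 0.6857, 1


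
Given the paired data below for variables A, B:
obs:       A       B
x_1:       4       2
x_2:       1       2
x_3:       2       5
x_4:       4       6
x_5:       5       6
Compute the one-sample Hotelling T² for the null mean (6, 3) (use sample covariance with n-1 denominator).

Step 1 — sample mean vector:
  mean(A) = (4 + 1 + 2 + 4 + 5) / 5 = 16/5 = 3.2
  mean(B) = (2 + 2 + 5 + 6 + 6) / 5 = 21/5 = 4.2
  x̄ = (3.2, 4.2),  deviation x̄ - mu_0 = (3.2, 4.2) - (6, 3) = (-2.8, 1.2).

Step 2 — sample covariance matrix, S[i,j] = (1/(n-1)) · Σ_k (x_{k,i} - mean_i) · (x_{k,j} - mean_j), divisor n-1 = 4:
  S[A,A] = ((0.8)·(0.8) + (-2.2)·(-2.2) + (-1.2)·(-1.2) + (0.8)·(0.8) + (1.8)·(1.8)) / 4 = 10.8/4 = 2.7
  S[A,B] = ((0.8)·(-2.2) + (-2.2)·(-2.2) + (-1.2)·(0.8) + (0.8)·(1.8) + (1.8)·(1.8)) / 4 = 6.8/4 = 1.7
  S[B,B] = ((-2.2)·(-2.2) + (-2.2)·(-2.2) + (0.8)·(0.8) + (1.8)·(1.8) + (1.8)·(1.8)) / 4 = 16.8/4 = 4.2
  S = [[2.7, 1.7],
 [1.7, 4.2]].

Step 3 — invert S. det(S) = 2.7·4.2 - (1.7)² = 8.45.
  S^{-1} = (1/det) · [[d, -b], [-b, a]] = [[0.497, -0.2012],
 [-0.2012, 0.3195]].

Step 4 — quadratic form (x̄ - mu_0)^T · S^{-1} · (x̄ - mu_0):
  S^{-1} · (x̄ - mu_0) = (-1.6331, 0.9467),
  (x̄ - mu_0)^T · [...] = (-2.8)·(-1.6331) + (1.2)·(0.9467) = 5.7089.

Step 5 — scale by n: T² = 5 · 5.7089 = 28.5444.

T² ≈ 28.5444


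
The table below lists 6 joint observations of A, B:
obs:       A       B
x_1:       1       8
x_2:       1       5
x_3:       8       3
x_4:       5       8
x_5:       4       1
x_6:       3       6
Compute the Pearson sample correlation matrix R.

Step 1 — column means:
  mean(A) = (1 + 1 + 8 + 5 + 4 + 3) / 6 = 22/6 = 3.6667
  mean(B) = (8 + 5 + 3 + 8 + 1 + 6) / 6 = 31/6 = 5.1667

Step 2 — sample variances and covariances s[i,j] = (1/(n-1)) · Σ_k (x_{k,i} - mean_i) · (x_{k,j} - mean_j), with n-1 = 5:
  s[A,A] = ((-2.6667)·(-2.6667) + (-2.6667)·(-2.6667) + (4.3333)·(4.3333) + (1.3333)·(1.3333) + (0.3333)·(0.3333) + (-0.6667)·(-0.6667)) / 5 = 35.3333/5 = 7.0667
  s[A,B] = ((-2.6667)·(2.8333) + (-2.6667)·(-0.1667) + (4.3333)·(-2.1667) + (1.3333)·(2.8333) + (0.3333)·(-4.1667) + (-0.6667)·(0.8333)) / 5 = -14.6667/5 = -2.9333
  s[B,B] = ((2.8333)·(2.8333) + (-0.1667)·(-0.1667) + (-2.1667)·(-2.1667) + (2.8333)·(2.8333) + (-4.1667)·(-4.1667) + (0.8333)·(0.8333)) / 5 = 38.8333/5 = 7.7667
  Sample standard deviations s_i = √(s[i,i]):
  s(A) = √(7.0667) = 2.6583
  s(B) = √(7.7667) = 2.7869

Step 3 — r_{ij} = s_{ij} / (s_i · s_j):
  r[A,A] = 1 (diagonal).
  r[A,B] = -2.9333 / (2.6583 · 2.7869) = -2.9333 / 7.4084 = -0.3959
  r[B,B] = 1 (diagonal).

R is symmetric with unit diagonal. Assembling:

R = [[1, -0.3959],
 [-0.3959, 1]]


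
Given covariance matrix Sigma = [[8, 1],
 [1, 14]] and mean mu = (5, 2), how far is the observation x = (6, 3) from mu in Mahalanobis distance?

Step 1 — centre the observation: (x - mu) = (1, 1).

Step 2 — invert Sigma. det(Sigma) = 8·14 - (1)² = 111.
  Sigma^{-1} = (1/det) · [[d, -b], [-b, a]] = [[0.1261, -0.009],
 [-0.009, 0.0721]].

Step 3 — form the quadratic (x - mu)^T · Sigma^{-1} · (x - mu):
  Sigma^{-1} · (x - mu) = (0.1171, 0.0631).
  (x - mu)^T · [Sigma^{-1} · (x - mu)] = (1)·(0.1171) + (1)·(0.0631) = 0.1802.

Step 4 — take square root: d = √(0.1802) ≈ 0.4245.

d(x, mu) = √(0.1802) ≈ 0.4245


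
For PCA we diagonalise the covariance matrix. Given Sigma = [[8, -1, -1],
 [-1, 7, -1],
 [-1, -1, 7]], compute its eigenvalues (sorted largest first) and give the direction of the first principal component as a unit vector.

Step 1 — characteristic polynomial p(λ) = det(λI - Sigma) = λ³ - tr·λ² + c_1·λ - det, where tr = trace, c_1 = sum of the principal 2×2 minors, det = det(Sigma):
  tr = 8 + 7 + 7 = 22,
  c_1 = (8·7 - (-1)²) + (8·7 - (-1)²) + (7·7 - (-1)²) = 55 + 55 + 48 = 158,
  det = 8·(7·7 - (-1)²) - (-1)·((-1)·7 - (-1)·(-1)) + (-1)·((-1)·(-1) - 7·(-1)) = 8·(48) - (-1)·(-8) + (-1)·(8) = 368.
  So p(λ) = λ³ - 22λ² + 158λ - 368.
Step 2 — look for an integer root (rational root theorem: any rational root is an integer divisor of 368). Testing λ = 8:
  p(8) = 512 - 1408 + 1264 - 368 = 0  ✓
  Dividing out (λ - 8): p(λ) = (λ - 8)(λ² - 14λ + 46).
Step 3 — remaining eigenvalues from the quadratic λ² - 14λ + 46 = 0:
  Δ = 14² - 4·46 = 196 - 184 = 12,  λ = (14 ± √12)/2 = (14 ± 3.4641)/2 ≈ 8.7321 or 5.2679.
  Sorted: λ_1 = 8.7321,  λ_2 = 8,  λ_3 = 5.2679  (check: sum = 22 = tr ✓).

Step 4 — unit eigenvector for λ_1 ≈ 8.7321: v spans the null space of (Sigma - λ_1 I), whose rows are
  r_1 = (-0.7321, -1, -1),  r_2 = (-1, -1.7321, -1),  r_3 = (-1, -1, -1.7321).
  v is orthogonal to every row, so take v ∝ r_1 × r_2 = ((-1)·(-1) - (-1)·(-1.7321), (-1)·(-1) - (-0.7321)·(-1), (-0.7321)·(-1.7321) - (-1)·(-1)) ≈ (-0.7321, 0.2679, 0.2679).
  Rescale (multiply by -1 so the first nonzero entry is positive): u = (0.7321, -0.2679, -0.2679).
  ||u|| = √((0.7321)² + (-0.2679)² + (-0.2679)²) = √(0.6795) ≈ 0.8243,  v_1 = u/||u|| ≈ (0.8881, -0.3251, -0.3251) (||v_1|| = 1).

λ_1 = 8.7321,  λ_2 = 8,  λ_3 = 5.2679;  v_1 ≈ (0.8881, -0.3251, -0.3251)


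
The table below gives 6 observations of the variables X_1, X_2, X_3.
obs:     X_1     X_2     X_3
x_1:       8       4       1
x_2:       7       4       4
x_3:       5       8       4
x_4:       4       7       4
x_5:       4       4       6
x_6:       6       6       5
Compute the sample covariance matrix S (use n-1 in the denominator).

Step 1 — column means:
  mean(X_1) = (8 + 7 + 5 + 4 + 4 + 6) / 6 = 34/6 = 5.6667
  mean(X_2) = (4 + 4 + 8 + 7 + 4 + 6) / 6 = 33/6 = 5.5
  mean(X_3) = (1 + 4 + 4 + 4 + 6 + 5) / 6 = 24/6 = 4

Step 2 — sample covariance S[i,j] = (1/(n-1)) · Σ_k (x_{k,i} - mean_i) · (x_{k,j} - mean_j), with n-1 = 5.
  S[X_1,X_1] = ((2.3333)·(2.3333) + (1.3333)·(1.3333) + (-0.6667)·(-0.6667) + (-1.6667)·(-1.6667) + (-1.6667)·(-1.6667) + (0.3333)·(0.3333)) / 5 = 13.3333/5 = 2.6667
  S[X_1,X_2] = ((2.3333)·(-1.5) + (1.3333)·(-1.5) + (-0.6667)·(2.5) + (-1.6667)·(1.5) + (-1.6667)·(-1.5) + (0.3333)·(0.5)) / 5 = -7/5 = -1.4
  S[X_1,X_3] = ((2.3333)·(-3) + (1.3333)·(0) + (-0.6667)·(0) + (-1.6667)·(0) + (-1.6667)·(2) + (0.3333)·(1)) / 5 = -10/5 = -2
  S[X_2,X_2] = ((-1.5)·(-1.5) + (-1.5)·(-1.5) + (2.5)·(2.5) + (1.5)·(1.5) + (-1.5)·(-1.5) + (0.5)·(0.5)) / 5 = 15.5/5 = 3.1
  S[X_2,X_3] = ((-1.5)·(-3) + (-1.5)·(0) + (2.5)·(0) + (1.5)·(0) + (-1.5)·(2) + (0.5)·(1)) / 5 = 2/5 = 0.4
  S[X_3,X_3] = ((-3)·(-3) + (0)·(0) + (0)·(0) + (0)·(0) + (2)·(2) + (1)·(1)) / 5 = 14/5 = 2.8

S is symmetric (S[j,i] = S[i,j]). Assembling:

S = [[2.6667, -1.4, -2],
 [-1.4, 3.1, 0.4],
 [-2, 0.4, 2.8]]


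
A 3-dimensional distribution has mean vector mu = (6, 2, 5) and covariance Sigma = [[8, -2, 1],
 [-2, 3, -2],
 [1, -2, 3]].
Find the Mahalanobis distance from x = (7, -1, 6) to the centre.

Step 1 — centre the observation: (x - mu) = (1, -3, 1).

Step 2 — invert Sigma (cofactor / det for 3×3, or solve directly):
  Sigma^{-1} = [[0.1515, 0.1212, 0.0303],
 [0.1212, 0.697, 0.4242],
 [0.0303, 0.4242, 0.6061]].

Step 3 — form the quadratic (x - mu)^T · Sigma^{-1} · (x - mu):
  Sigma^{-1} · (x - mu) = (-0.1818, -1.5455, -0.6364).
  (x - mu)^T · [Sigma^{-1} · (x - mu)] = (1)·(-0.1818) + (-3)·(-1.5455) + (1)·(-0.6364) = 3.8182.

Step 4 — take square root: d = √(3.8182) ≈ 1.954.

d(x, mu) = √(3.8182) ≈ 1.954


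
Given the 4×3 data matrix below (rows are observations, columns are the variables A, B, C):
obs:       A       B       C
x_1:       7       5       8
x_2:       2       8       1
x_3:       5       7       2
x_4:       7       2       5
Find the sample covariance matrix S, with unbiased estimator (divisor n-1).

Step 1 — column means:
  mean(A) = (7 + 2 + 5 + 7) / 4 = 21/4 = 5.25
  mean(B) = (5 + 8 + 7 + 2) / 4 = 22/4 = 5.5
  mean(C) = (8 + 1 + 2 + 5) / 4 = 16/4 = 4

Step 2 — sample covariance S[i,j] = (1/(n-1)) · Σ_k (x_{k,i} - mean_i) · (x_{k,j} - mean_j), with n-1 = 3.
  S[A,A] = ((1.75)·(1.75) + (-3.25)·(-3.25) + (-0.25)·(-0.25) + (1.75)·(1.75)) / 3 = 16.75/3 = 5.5833
  S[A,B] = ((1.75)·(-0.5) + (-3.25)·(2.5) + (-0.25)·(1.5) + (1.75)·(-3.5)) / 3 = -15.5/3 = -5.1667
  S[A,C] = ((1.75)·(4) + (-3.25)·(-3) + (-0.25)·(-2) + (1.75)·(1)) / 3 = 19/3 = 6.3333
  S[B,B] = ((-0.5)·(-0.5) + (2.5)·(2.5) + (1.5)·(1.5) + (-3.5)·(-3.5)) / 3 = 21/3 = 7
  S[B,C] = ((-0.5)·(4) + (2.5)·(-3) + (1.5)·(-2) + (-3.5)·(1)) / 3 = -16/3 = -5.3333
  S[C,C] = ((4)·(4) + (-3)·(-3) + (-2)·(-2) + (1)·(1)) / 3 = 30/3 = 10

S is symmetric (S[j,i] = S[i,j]). Assembling:

S = [[5.5833, -5.1667, 6.3333],
 [-5.1667, 7, -5.3333],
 [6.3333, -5.3333, 10]]


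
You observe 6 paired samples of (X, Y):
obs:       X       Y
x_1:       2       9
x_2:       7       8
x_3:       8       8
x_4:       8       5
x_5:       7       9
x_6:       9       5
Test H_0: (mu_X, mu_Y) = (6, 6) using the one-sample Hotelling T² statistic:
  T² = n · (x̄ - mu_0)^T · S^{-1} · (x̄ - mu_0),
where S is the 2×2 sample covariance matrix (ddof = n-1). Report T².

Step 1 — sample mean vector:
  mean(X) = (2 + 7 + 8 + 8 + 7 + 9) / 6 = 41/6 = 6.8333
  mean(Y) = (9 + 8 + 8 + 5 + 9 + 5) / 6 = 44/6 = 7.3333
  x̄ = (6.8333, 7.3333),  deviation x̄ - mu_0 = (6.8333, 7.3333) - (6, 6) = (0.8333, 1.3333).

Step 2 — sample covariance matrix, S[i,j] = (1/(n-1)) · Σ_k (x_{k,i} - mean_i) · (x_{k,j} - mean_j), divisor n-1 = 5:
  S[X,X] = ((-4.8333)·(-4.8333) + (0.1667)·(0.1667) + (1.1667)·(1.1667) + (1.1667)·(1.1667) + (0.1667)·(0.1667) + (2.1667)·(2.1667)) / 5 = 30.8333/5 = 6.1667
  S[X,Y] = ((-4.8333)·(1.6667) + (0.1667)·(0.6667) + (1.1667)·(0.6667) + (1.1667)·(-2.3333) + (0.1667)·(1.6667) + (2.1667)·(-2.3333)) / 5 = -14.6667/5 = -2.9333
  S[Y,Y] = ((1.6667)·(1.6667) + (0.6667)·(0.6667) + (0.6667)·(0.6667) + (-2.3333)·(-2.3333) + (1.6667)·(1.6667) + (-2.3333)·(-2.3333)) / 5 = 17.3333/5 = 3.4667
  S = [[6.1667, -2.9333],
 [-2.9333, 3.4667]].

Step 3 — invert S. det(S) = 6.1667·3.4667 - (-2.9333)² = 12.7733.
  S^{-1} = (1/det) · [[d, -b], [-b, a]] = [[0.2714, 0.2296],
 [0.2296, 0.4828]].

Step 4 — quadratic form (x̄ - mu_0)^T · S^{-1} · (x̄ - mu_0):
  S^{-1} · (x̄ - mu_0) = (0.5324, 0.8351),
  (x̄ - mu_0)^T · [...] = (0.8333)·(0.5324) + (1.3333)·(0.8351) = 1.5571.

Step 5 — scale by n: T² = 6 · 1.5571 = 9.3424.

T² ≈ 9.3424


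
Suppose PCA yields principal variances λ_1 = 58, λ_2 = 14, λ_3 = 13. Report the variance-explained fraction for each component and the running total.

Step 1 — total variance = trace(Sigma) = Σ λ_i = 58 + 14 + 13 = 85.

Step 2 — fraction explained by component i = λ_i / Σ λ:
  PC1: 58/85 = 0.6824
  PC2: 14/85 = 0.1647
  PC3: 13/85 = 0.1529

Step 3 — cumulative fraction after k components = (λ_1 + ... + λ_k) / Σ λ:
  k = 1: 58/85 = 0.6824
  k = 2: (58 + 14)/85 = 72/85 = 0.8471
  k = 3: (58 + 14 + 13)/85 = 85/85 = 1

Summary (fraction, with percent):

explained: PC1 0.6824 (68.24%), PC2 0.1647 (16.47%), PC3 0.1529 (15.29%);  cumulative: 0.6824, 0.8471, 1


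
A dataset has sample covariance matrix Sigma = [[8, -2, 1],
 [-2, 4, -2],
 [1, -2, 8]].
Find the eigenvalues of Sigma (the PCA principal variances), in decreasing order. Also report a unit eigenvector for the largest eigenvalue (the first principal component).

Step 1 — characteristic polynomial p(λ) = det(λI - Sigma) = λ³ - tr·λ² + c_1·λ - det, where tr = trace, c_1 = sum of the principal 2×2 minors, det = det(Sigma):
  tr = 8 + 4 + 8 = 20,
  c_1 = (8·4 - (-2)²) + (8·8 - (1)²) + (4·8 - (-2)²) = 28 + 63 + 28 = 119,
  det = 8·(4·8 - (-2)²) - (-2)·((-2)·8 - (-2)·(1)) + (1)·((-2)·(-2) - 4·(1)) = 8·(28) - (-2)·(-14) + (1)·(0) = 196.
  So p(λ) = λ³ - 20λ² + 119λ - 196.
Step 2 — look for an integer root (rational root theorem: any rational root is an integer divisor of 196). Testing λ = 7:
  p(7) = 343 - 980 + 833 - 196 = 0  ✓
  Dividing out (λ - 7): p(λ) = (λ - 7)(λ² - 13λ + 28).
Step 3 — remaining eigenvalues from the quadratic λ² - 13λ + 28 = 0:
  Δ = 13² - 4·28 = 169 - 112 = 57,  λ = (13 ± √57)/2 = (13 ± 7.5498)/2 ≈ 10.2749 or 2.7251.
  Sorted: λ_1 = 10.2749,  λ_2 = 7,  λ_3 = 2.7251  (check: sum = 20 = tr ✓).

Step 4 — unit eigenvector for λ_1 ≈ 10.2749: v spans the null space of (Sigma - λ_1 I), whose rows are
  r_1 = (-2.2749, -2, 1),  r_2 = (-2, -6.2749, -2),  r_3 = (1, -2, -2.2749).
  v is orthogonal to every row, so take v ∝ r_1 × r_2 = ((-2)·(-2) - (1)·(-6.2749), (1)·(-2) - (-2.2749)·(-2), (-2.2749)·(-6.2749) - (-2)·(-2)) ≈ (10.2749, -6.5498, 10.2749).
  Let u = (10.2749, -6.5498, 10.2749).
  ||u|| = √((10.2749)² + (-6.5498)² + (10.2749)²) = √(254.0482) ≈ 15.9389,  v_1 = u/||u|| ≈ (0.6446, -0.4109, 0.6446) (||v_1|| = 1).

λ_1 = 10.2749,  λ_2 = 7,  λ_3 = 2.7251;  v_1 ≈ (0.6446, -0.4109, 0.6446)


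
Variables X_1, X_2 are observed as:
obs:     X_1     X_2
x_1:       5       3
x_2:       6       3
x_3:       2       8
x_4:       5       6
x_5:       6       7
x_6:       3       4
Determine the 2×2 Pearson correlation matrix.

Step 1 — column means:
  mean(X_1) = (5 + 6 + 2 + 5 + 6 + 3) / 6 = 27/6 = 4.5
  mean(X_2) = (3 + 3 + 8 + 6 + 7 + 4) / 6 = 31/6 = 5.1667

Step 2 — sample variances and covariances s[i,j] = (1/(n-1)) · Σ_k (x_{k,i} - mean_i) · (x_{k,j} - mean_j), with n-1 = 5:
  s[X_1,X_1] = ((0.5)·(0.5) + (1.5)·(1.5) + (-2.5)·(-2.5) + (0.5)·(0.5) + (1.5)·(1.5) + (-1.5)·(-1.5)) / 5 = 13.5/5 = 2.7
  s[X_1,X_2] = ((0.5)·(-2.1667) + (1.5)·(-2.1667) + (-2.5)·(2.8333) + (0.5)·(0.8333) + (1.5)·(1.8333) + (-1.5)·(-1.1667)) / 5 = -6.5/5 = -1.3
  s[X_2,X_2] = ((-2.1667)·(-2.1667) + (-2.1667)·(-2.1667) + (2.8333)·(2.8333) + (0.8333)·(0.8333) + (1.8333)·(1.8333) + (-1.1667)·(-1.1667)) / 5 = 22.8333/5 = 4.5667
  Sample standard deviations s_i = √(s[i,i]):
  s(X_1) = √(2.7) = 1.6432
  s(X_2) = √(4.5667) = 2.137

Step 3 — r_{ij} = s_{ij} / (s_i · s_j):
  r[X_1,X_1] = 1 (diagonal).
  r[X_1,X_2] = -1.3 / (1.6432 · 2.137) = -1.3 / 3.5114 = -0.3702
  r[X_2,X_2] = 1 (diagonal).

R is symmetric with unit diagonal. Assembling:

R = [[1, -0.3702],
 [-0.3702, 1]]


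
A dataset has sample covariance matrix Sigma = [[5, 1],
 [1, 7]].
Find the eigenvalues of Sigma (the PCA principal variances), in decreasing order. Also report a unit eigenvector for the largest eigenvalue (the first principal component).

Step 1 — characteristic polynomial of 2×2 Sigma:
  det(Sigma - λI) = λ² - trace · λ + det = 0.
  trace = 5 + 7 = 12, det = 5·7 - (1)² = 34.
Step 2 — discriminant:
  Δ = trace² - 4·det = 144 - 136 = 8.
Step 3 — eigenvalues:
  λ = (trace ± √Δ)/2 = (12 ± 2.8284)/2,
  λ_1 = 7.4142,  λ_2 = 4.5858.

Step 4 — unit eigenvector for λ_1: solve (Sigma - λ_1 I)v = 0. First row:
  (5 - 7.4142)·v_x + (1)·v_y = 0, i.e. (-2.4142)·v_x + (1)·v_y = 0,
  so v ∝ (b, λ_1 - a) = (1, 2.4142) = u.
  ||u|| = √((1)² + (2.4142)²) = √(6.8284) ≈ 2.6131,
  v_1 = u/||u|| ≈ (0.3827, 0.9239) (||v_1|| = 1).

λ_1 = 7.4142,  λ_2 = 4.5858;  v_1 ≈ (0.3827, 0.9239)


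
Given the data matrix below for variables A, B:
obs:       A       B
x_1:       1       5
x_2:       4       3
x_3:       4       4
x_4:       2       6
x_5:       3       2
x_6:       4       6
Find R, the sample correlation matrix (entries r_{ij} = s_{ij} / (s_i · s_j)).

Step 1 — column means:
  mean(A) = (1 + 4 + 4 + 2 + 3 + 4) / 6 = 18/6 = 3
  mean(B) = (5 + 3 + 4 + 6 + 2 + 6) / 6 = 26/6 = 4.3333

Step 2 — sample variances and covariances s[i,j] = (1/(n-1)) · Σ_k (x_{k,i} - mean_i) · (x_{k,j} - mean_j), with n-1 = 5:
  s[A,A] = ((-2)·(-2) + (1)·(1) + (1)·(1) + (-1)·(-1) + (0)·(0) + (1)·(1)) / 5 = 8/5 = 1.6
  s[A,B] = ((-2)·(0.6667) + (1)·(-1.3333) + (1)·(-0.3333) + (-1)·(1.6667) + (0)·(-2.3333) + (1)·(1.6667)) / 5 = -3/5 = -0.6
  s[B,B] = ((0.6667)·(0.6667) + (-1.3333)·(-1.3333) + (-0.3333)·(-0.3333) + (1.6667)·(1.6667) + (-2.3333)·(-2.3333) + (1.6667)·(1.6667)) / 5 = 13.3333/5 = 2.6667
  Sample standard deviations s_i = √(s[i,i]):
  s(A) = √(1.6) = 1.2649
  s(B) = √(2.6667) = 1.633

Step 3 — r_{ij} = s_{ij} / (s_i · s_j):
  r[A,A] = 1 (diagonal).
  r[A,B] = -0.6 / (1.2649 · 1.633) = -0.6 / 2.0656 = -0.2905
  r[B,B] = 1 (diagonal).

R is symmetric with unit diagonal. Assembling:

R = [[1, -0.2905],
 [-0.2905, 1]]


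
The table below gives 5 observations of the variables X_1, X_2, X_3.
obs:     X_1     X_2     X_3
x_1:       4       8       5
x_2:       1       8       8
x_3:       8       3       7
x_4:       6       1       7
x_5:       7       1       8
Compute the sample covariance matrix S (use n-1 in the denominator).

Step 1 — column means:
  mean(X_1) = (4 + 1 + 8 + 6 + 7) / 5 = 26/5 = 5.2
  mean(X_2) = (8 + 8 + 3 + 1 + 1) / 5 = 21/5 = 4.2
  mean(X_3) = (5 + 8 + 7 + 7 + 8) / 5 = 35/5 = 7

Step 2 — sample covariance S[i,j] = (1/(n-1)) · Σ_k (x_{k,i} - mean_i) · (x_{k,j} - mean_j), with n-1 = 4.
  S[X_1,X_1] = ((-1.2)·(-1.2) + (-4.2)·(-4.2) + (2.8)·(2.8) + (0.8)·(0.8) + (1.8)·(1.8)) / 4 = 30.8/4 = 7.7
  S[X_1,X_2] = ((-1.2)·(3.8) + (-4.2)·(3.8) + (2.8)·(-1.2) + (0.8)·(-3.2) + (1.8)·(-3.2)) / 4 = -32.2/4 = -8.05
  S[X_1,X_3] = ((-1.2)·(-2) + (-4.2)·(1) + (2.8)·(0) + (0.8)·(0) + (1.8)·(1)) / 4 = 0/4 = 0
  S[X_2,X_2] = ((3.8)·(3.8) + (3.8)·(3.8) + (-1.2)·(-1.2) + (-3.2)·(-3.2) + (-3.2)·(-3.2)) / 4 = 50.8/4 = 12.7
  S[X_2,X_3] = ((3.8)·(-2) + (3.8)·(1) + (-1.2)·(0) + (-3.2)·(0) + (-3.2)·(1)) / 4 = -7/4 = -1.75
  S[X_3,X_3] = ((-2)·(-2) + (1)·(1) + (0)·(0) + (0)·(0) + (1)·(1)) / 4 = 6/4 = 1.5

S is symmetric (S[j,i] = S[i,j]). Assembling:

S = [[7.7, -8.05, 0],
 [-8.05, 12.7, -1.75],
 [0, -1.75, 1.5]]


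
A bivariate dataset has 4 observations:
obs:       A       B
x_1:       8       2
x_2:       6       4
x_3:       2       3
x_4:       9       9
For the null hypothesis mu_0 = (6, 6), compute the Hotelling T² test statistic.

Step 1 — sample mean vector:
  mean(A) = (8 + 6 + 2 + 9) / 4 = 25/4 = 6.25
  mean(B) = (2 + 4 + 3 + 9) / 4 = 18/4 = 4.5
  x̄ = (6.25, 4.5),  deviation x̄ - mu_0 = (6.25, 4.5) - (6, 6) = (0.25, -1.5).

Step 2 — sample covariance matrix, S[i,j] = (1/(n-1)) · Σ_k (x_{k,i} - mean_i) · (x_{k,j} - mean_j), divisor n-1 = 3:
  S[A,A] = ((1.75)·(1.75) + (-0.25)·(-0.25) + (-4.25)·(-4.25) + (2.75)·(2.75)) / 3 = 28.75/3 = 9.5833
  S[A,B] = ((1.75)·(-2.5) + (-0.25)·(-0.5) + (-4.25)·(-1.5) + (2.75)·(4.5)) / 3 = 14.5/3 = 4.8333
  S[B,B] = ((-2.5)·(-2.5) + (-0.5)·(-0.5) + (-1.5)·(-1.5) + (4.5)·(4.5)) / 3 = 29/3 = 9.6667
  S = [[9.5833, 4.8333],
 [4.8333, 9.6667]].

Step 3 — invert S. det(S) = 9.5833·9.6667 - (4.8333)² = 69.2778.
  S^{-1} = (1/det) · [[d, -b], [-b, a]] = [[0.1395, -0.0698],
 [-0.0698, 0.1383]].

Step 4 — quadratic form (x̄ - mu_0)^T · S^{-1} · (x̄ - mu_0):
  S^{-1} · (x̄ - mu_0) = (0.1395, -0.2249),
  (x̄ - mu_0)^T · [...] = (0.25)·(0.1395) + (-1.5)·(-0.2249) = 0.3723.

Step 5 — scale by n: T² = 4 · 0.3723 = 1.4892.

T² ≈ 1.4892


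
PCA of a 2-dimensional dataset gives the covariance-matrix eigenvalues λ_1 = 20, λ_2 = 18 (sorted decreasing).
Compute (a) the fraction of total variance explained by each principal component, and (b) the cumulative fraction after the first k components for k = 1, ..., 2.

Step 1 — total variance = trace(Sigma) = Σ λ_i = 20 + 18 = 38.

Step 2 — fraction explained by component i = λ_i / Σ λ:
  PC1: 20/38 = 0.5263
  PC2: 18/38 = 0.4737

Step 3 — cumulative fraction after k components = (λ_1 + ... + λ_k) / Σ λ:
  k = 1: 20/38 = 0.5263
  k = 2: (20 + 18)/38 = 38/38 = 1

Summary (fraction, with percent):

explained: PC1 0.5263 (52.63%), PC2 0.4737 (47.37%);  cumulative: 0.5263, 1


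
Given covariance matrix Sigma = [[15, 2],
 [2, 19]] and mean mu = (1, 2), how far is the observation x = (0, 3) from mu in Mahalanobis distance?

Step 1 — centre the observation: (x - mu) = (-1, 1).

Step 2 — invert Sigma. det(Sigma) = 15·19 - (2)² = 281.
  Sigma^{-1} = (1/det) · [[d, -b], [-b, a]] = [[0.0676, -0.0071],
 [-0.0071, 0.0534]].

Step 3 — form the quadratic (x - mu)^T · Sigma^{-1} · (x - mu):
  Sigma^{-1} · (x - mu) = (-0.0747, 0.0605).
  (x - mu)^T · [Sigma^{-1} · (x - mu)] = (-1)·(-0.0747) + (1)·(0.0605) = 0.1352.

Step 4 — take square root: d = √(0.1352) ≈ 0.3677.

d(x, mu) = √(0.1352) ≈ 0.3677


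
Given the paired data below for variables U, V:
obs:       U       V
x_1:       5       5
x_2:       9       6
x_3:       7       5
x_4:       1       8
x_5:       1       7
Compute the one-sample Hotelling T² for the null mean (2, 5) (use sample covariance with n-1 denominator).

Step 1 — sample mean vector:
  mean(U) = (5 + 9 + 7 + 1 + 1) / 5 = 23/5 = 4.6
  mean(V) = (5 + 6 + 5 + 8 + 7) / 5 = 31/5 = 6.2
  x̄ = (4.6, 6.2),  deviation x̄ - mu_0 = (4.6, 6.2) - (2, 5) = (2.6, 1.2).

Step 2 — sample covariance matrix, S[i,j] = (1/(n-1)) · Σ_k (x_{k,i} - mean_i) · (x_{k,j} - mean_j), divisor n-1 = 4:
  S[U,U] = ((0.4)·(0.4) + (4.4)·(4.4) + (2.4)·(2.4) + (-3.6)·(-3.6) + (-3.6)·(-3.6)) / 4 = 51.2/4 = 12.8
  S[U,V] = ((0.4)·(-1.2) + (4.4)·(-0.2) + (2.4)·(-1.2) + (-3.6)·(1.8) + (-3.6)·(0.8)) / 4 = -13.6/4 = -3.4
  S[V,V] = ((-1.2)·(-1.2) + (-0.2)·(-0.2) + (-1.2)·(-1.2) + (1.8)·(1.8) + (0.8)·(0.8)) / 4 = 6.8/4 = 1.7
  S = [[12.8, -3.4],
 [-3.4, 1.7]].

Step 3 — invert S. det(S) = 12.8·1.7 - (-3.4)² = 10.2.
  S^{-1} = (1/det) · [[d, -b], [-b, a]] = [[0.1667, 0.3333],
 [0.3333, 1.2549]].

Step 4 — quadratic form (x̄ - mu_0)^T · S^{-1} · (x̄ - mu_0):
  S^{-1} · (x̄ - mu_0) = (0.8333, 2.3725),
  (x̄ - mu_0)^T · [...] = (2.6)·(0.8333) + (1.2)·(2.3725) = 5.0137.

Step 5 — scale by n: T² = 5 · 5.0137 = 25.0686.

T² ≈ 25.0686


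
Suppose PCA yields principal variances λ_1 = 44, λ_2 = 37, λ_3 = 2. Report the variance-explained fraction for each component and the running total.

Step 1 — total variance = trace(Sigma) = Σ λ_i = 44 + 37 + 2 = 83.

Step 2 — fraction explained by component i = λ_i / Σ λ:
  PC1: 44/83 = 0.5301
  PC2: 37/83 = 0.4458
  PC3: 2/83 = 0.0241

Step 3 — cumulative fraction after k components = (λ_1 + ... + λ_k) / Σ λ:
  k = 1: 44/83 = 0.5301
  k = 2: (44 + 37)/83 = 81/83 = 0.9759
  k = 3: (44 + 37 + 2)/83 = 83/83 = 1

Summary (fraction, with percent):

explained: PC1 0.5301 (53.01%), PC2 0.4458 (44.58%), PC3 0.0241 (2.41%);  cumulative: 0.5301, 0.9759, 1


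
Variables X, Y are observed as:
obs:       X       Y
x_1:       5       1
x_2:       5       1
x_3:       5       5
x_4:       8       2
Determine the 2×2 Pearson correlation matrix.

Step 1 — column means:
  mean(X) = (5 + 5 + 5 + 8) / 4 = 23/4 = 5.75
  mean(Y) = (1 + 1 + 5 + 2) / 4 = 9/4 = 2.25

Step 2 — sample variances and covariances s[i,j] = (1/(n-1)) · Σ_k (x_{k,i} - mean_i) · (x_{k,j} - mean_j), with n-1 = 3:
  s[X,X] = ((-0.75)·(-0.75) + (-0.75)·(-0.75) + (-0.75)·(-0.75) + (2.25)·(2.25)) / 3 = 6.75/3 = 2.25
  s[X,Y] = ((-0.75)·(-1.25) + (-0.75)·(-1.25) + (-0.75)·(2.75) + (2.25)·(-0.25)) / 3 = -0.75/3 = -0.25
  s[Y,Y] = ((-1.25)·(-1.25) + (-1.25)·(-1.25) + (2.75)·(2.75) + (-0.25)·(-0.25)) / 3 = 10.75/3 = 3.5833
  Sample standard deviations s_i = √(s[i,i]):
  s(X) = √(2.25) = 1.5
  s(Y) = √(3.5833) = 1.893

Step 3 — r_{ij} = s_{ij} / (s_i · s_j):
  r[X,X] = 1 (diagonal).
  r[X,Y] = -0.25 / (1.5 · 1.893) = -0.25 / 2.8395 = -0.088
  r[Y,Y] = 1 (diagonal).

R is symmetric with unit diagonal. Assembling:

R = [[1, -0.088],
 [-0.088, 1]]


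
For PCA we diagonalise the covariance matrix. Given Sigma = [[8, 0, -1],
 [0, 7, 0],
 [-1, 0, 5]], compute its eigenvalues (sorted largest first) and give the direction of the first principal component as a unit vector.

Step 1 — characteristic polynomial p(λ) = det(λI - Sigma) = λ³ - tr·λ² + c_1·λ - det, where tr = trace, c_1 = sum of the principal 2×2 minors, det = det(Sigma):
  tr = 8 + 7 + 5 = 20,
  c_1 = (8·7 - (0)²) + (8·5 - (-1)²) + (7·5 - (0)²) = 56 + 39 + 35 = 130,
  det = 8·(7·5 - (0)²) - (0)·((0)·5 - (0)·(-1)) + (-1)·((0)·(0) - 7·(-1)) = 8·(35) - (0)·(0) + (-1)·(7) = 273.
  So p(λ) = λ³ - 20λ² + 130λ - 273.
Step 2 — look for an integer root (rational root theorem: any rational root is an integer divisor of 273). Testing λ = 7:
  p(7) = 343 - 980 + 910 - 273 = 0  ✓
  Dividing out (λ - 7): p(λ) = (λ - 7)(λ² - 13λ + 39).
Step 3 — remaining eigenvalues from the quadratic λ² - 13λ + 39 = 0:
  Δ = 13² - 4·39 = 169 - 156 = 13,  λ = (13 ± √13)/2 = (13 ± 3.6056)/2 ≈ 8.3028 or 4.6972.
  Sorted: λ_1 = 8.3028,  λ_2 = 7,  λ_3 = 4.6972  (check: sum = 20 = tr ✓).

Step 4 — unit eigenvector for λ_1 ≈ 8.3028: v spans the null space of (Sigma - λ_1 I), whose rows are
  r_1 = (-0.3028, 0, -1),  r_2 = (0, -1.3028, 0),  r_3 = (-1, 0, -3.3028).
  v is orthogonal to every row, so take v ∝ r_1 × r_2 = ((0)·(0) - (-1)·(-1.3028), (-1)·(0) - (-0.3028)·(0), (-0.3028)·(-1.3028) - (0)·(0)) ≈ (-1.3028, 0, 0.3944).
  Rescale (multiply by -1 so the first nonzero entry is positive): u = (1.3028, 0, -0.3944).
  ||u|| = √((1.3028)² + (0)² + (-0.3944)²) = √(1.8528) ≈ 1.3612,  v_1 = u/||u|| ≈ (0.9571, 0, -0.2898) (||v_1|| = 1).

λ_1 = 8.3028,  λ_2 = 7,  λ_3 = 4.6972;  v_1 ≈ (0.9571, 0, -0.2898)


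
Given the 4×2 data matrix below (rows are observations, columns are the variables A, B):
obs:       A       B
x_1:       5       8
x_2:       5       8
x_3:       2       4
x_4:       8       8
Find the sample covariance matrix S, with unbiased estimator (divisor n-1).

Step 1 — column means:
  mean(A) = (5 + 5 + 2 + 8) / 4 = 20/4 = 5
  mean(B) = (8 + 8 + 4 + 8) / 4 = 28/4 = 7

Step 2 — sample covariance S[i,j] = (1/(n-1)) · Σ_k (x_{k,i} - mean_i) · (x_{k,j} - mean_j), with n-1 = 3.
  S[A,A] = ((0)·(0) + (0)·(0) + (-3)·(-3) + (3)·(3)) / 3 = 18/3 = 6
  S[A,B] = ((0)·(1) + (0)·(1) + (-3)·(-3) + (3)·(1)) / 3 = 12/3 = 4
  S[B,B] = ((1)·(1) + (1)·(1) + (-3)·(-3) + (1)·(1)) / 3 = 12/3 = 4

S is symmetric (S[j,i] = S[i,j]). Assembling:

S = [[6, 4],
 [4, 4]]


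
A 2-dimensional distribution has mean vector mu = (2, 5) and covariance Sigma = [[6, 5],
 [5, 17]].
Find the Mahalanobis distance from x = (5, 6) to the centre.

Step 1 — centre the observation: (x - mu) = (3, 1).

Step 2 — invert Sigma. det(Sigma) = 6·17 - (5)² = 77.
  Sigma^{-1} = (1/det) · [[d, -b], [-b, a]] = [[0.2208, -0.0649],
 [-0.0649, 0.0779]].

Step 3 — form the quadratic (x - mu)^T · Sigma^{-1} · (x - mu):
  Sigma^{-1} · (x - mu) = (0.5974, -0.1169).
  (x - mu)^T · [Sigma^{-1} · (x - mu)] = (3)·(0.5974) + (1)·(-0.1169) = 1.6753.

Step 4 — take square root: d = √(1.6753) ≈ 1.2943.

d(x, mu) = √(1.6753) ≈ 1.2943


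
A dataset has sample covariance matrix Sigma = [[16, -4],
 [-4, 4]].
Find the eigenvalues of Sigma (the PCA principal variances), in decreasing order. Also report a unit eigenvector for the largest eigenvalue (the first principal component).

Step 1 — characteristic polynomial of 2×2 Sigma:
  det(Sigma - λI) = λ² - trace · λ + det = 0.
  trace = 16 + 4 = 20, det = 16·4 - (-4)² = 48.
Step 2 — discriminant:
  Δ = trace² - 4·det = 400 - 192 = 208.
Step 3 — eigenvalues:
  λ = (trace ± √Δ)/2 = (20 ± 14.4222)/2,
  λ_1 = 17.2111,  λ_2 = 2.7889.

Step 4 — unit eigenvector for λ_1: solve (Sigma - λ_1 I)v = 0. First row:
  (16 - 17.2111)·v_x + (-4)·v_y = 0, i.e. (-1.2111)·v_x + (-4)·v_y = 0,
  so v ∝ (b, λ_1 - a) = (-4, 1.2111); multiply by -1 so the first entry is positive: u = (4, -1.2111).
  ||u|| = √((4)² + (-1.2111)²) = √(17.4668) ≈ 4.1793,
  v_1 = u/||u|| ≈ (0.9571, -0.2898) (||v_1|| = 1).

λ_1 = 17.2111,  λ_2 = 2.7889;  v_1 ≈ (0.9571, -0.2898)


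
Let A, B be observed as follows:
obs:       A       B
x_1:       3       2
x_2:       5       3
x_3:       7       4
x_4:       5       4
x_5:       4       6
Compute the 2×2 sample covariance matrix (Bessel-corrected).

Step 1 — column means:
  mean(A) = (3 + 5 + 7 + 5 + 4) / 5 = 24/5 = 4.8
  mean(B) = (2 + 3 + 4 + 4 + 6) / 5 = 19/5 = 3.8

Step 2 — sample covariance S[i,j] = (1/(n-1)) · Σ_k (x_{k,i} - mean_i) · (x_{k,j} - mean_j), with n-1 = 4.
  S[A,A] = ((-1.8)·(-1.8) + (0.2)·(0.2) + (2.2)·(2.2) + (0.2)·(0.2) + (-0.8)·(-0.8)) / 4 = 8.8/4 = 2.2
  S[A,B] = ((-1.8)·(-1.8) + (0.2)·(-0.8) + (2.2)·(0.2) + (0.2)·(0.2) + (-0.8)·(2.2)) / 4 = 1.8/4 = 0.45
  S[B,B] = ((-1.8)·(-1.8) + (-0.8)·(-0.8) + (0.2)·(0.2) + (0.2)·(0.2) + (2.2)·(2.2)) / 4 = 8.8/4 = 2.2

S is symmetric (S[j,i] = S[i,j]). Assembling:

S = [[2.2, 0.45],
 [0.45, 2.2]]


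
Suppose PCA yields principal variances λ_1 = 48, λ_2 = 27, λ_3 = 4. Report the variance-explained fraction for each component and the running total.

Step 1 — total variance = trace(Sigma) = Σ λ_i = 48 + 27 + 4 = 79.

Step 2 — fraction explained by component i = λ_i / Σ λ:
  PC1: 48/79 = 0.6076
  PC2: 27/79 = 0.3418
  PC3: 4/79 = 0.0506

Step 3 — cumulative fraction after k components = (λ_1 + ... + λ_k) / Σ λ:
  k = 1: 48/79 = 0.6076
  k = 2: (48 + 27)/79 = 75/79 = 0.9494
  k = 3: (48 + 27 + 4)/79 = 79/79 = 1

Summary (fraction, with percent):

explained: PC1 0.6076 (60.76%), PC2 0.3418 (34.18%), PC3 0.0506 (5.06%);  cumulative: 0.6076, 0.9494, 1


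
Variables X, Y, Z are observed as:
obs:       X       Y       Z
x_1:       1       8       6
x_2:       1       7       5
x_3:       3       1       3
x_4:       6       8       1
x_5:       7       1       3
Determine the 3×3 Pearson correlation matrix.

Step 1 — column means:
  mean(X) = (1 + 1 + 3 + 6 + 7) / 5 = 18/5 = 3.6
  mean(Y) = (8 + 7 + 1 + 8 + 1) / 5 = 25/5 = 5
  mean(Z) = (6 + 5 + 3 + 1 + 3) / 5 = 18/5 = 3.6

Step 2 — sample variances and covariances s[i,j] = (1/(n-1)) · Σ_k (x_{k,i} - mean_i) · (x_{k,j} - mean_j), with n-1 = 4:
  s[X,X] = ((-2.6)·(-2.6) + (-2.6)·(-2.6) + (-0.6)·(-0.6) + (2.4)·(2.4) + (3.4)·(3.4)) / 4 = 31.2/4 = 7.8
  s[X,Y] = ((-2.6)·(3) + (-2.6)·(2) + (-0.6)·(-4) + (2.4)·(3) + (3.4)·(-4)) / 4 = -17/4 = -4.25
  s[X,Z] = ((-2.6)·(2.4) + (-2.6)·(1.4) + (-0.6)·(-0.6) + (2.4)·(-2.6) + (3.4)·(-0.6)) / 4 = -17.8/4 = -4.45
  s[Y,Y] = ((3)·(3) + (2)·(2) + (-4)·(-4) + (3)·(3) + (-4)·(-4)) / 4 = 54/4 = 13.5
  s[Y,Z] = ((3)·(2.4) + (2)·(1.4) + (-4)·(-0.6) + (3)·(-2.6) + (-4)·(-0.6)) / 4 = 7/4 = 1.75
  s[Z,Z] = ((2.4)·(2.4) + (1.4)·(1.4) + (-0.6)·(-0.6) + (-2.6)·(-2.6) + (-0.6)·(-0.6)) / 4 = 15.2/4 = 3.8
  Sample standard deviations s_i = √(s[i,i]):
  s(X) = √(7.8) = 2.7928
  s(Y) = √(13.5) = 3.6742
  s(Z) = √(3.8) = 1.9494

Step 3 — r_{ij} = s_{ij} / (s_i · s_j):
  r[X,X] = 1 (diagonal).
  r[X,Y] = -4.25 / (2.7928 · 3.6742) = -4.25 / 10.2616 = -0.4142
  r[X,Z] = -4.45 / (2.7928 · 1.9494) = -4.45 / 5.4443 = -0.8174
  r[Y,Y] = 1 (diagonal).
  r[Y,Z] = 1.75 / (3.6742 · 1.9494) = 1.75 / 7.1624 = 0.2443
  r[Z,Z] = 1 (diagonal).

R is symmetric with unit diagonal. Assembling:

R = [[1, -0.4142, -0.8174],
 [-0.4142, 1, 0.2443],
 [-0.8174, 0.2443, 1]]


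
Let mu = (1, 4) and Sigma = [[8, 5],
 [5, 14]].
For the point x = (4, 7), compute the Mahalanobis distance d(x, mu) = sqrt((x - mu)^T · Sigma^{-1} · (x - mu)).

Step 1 — centre the observation: (x - mu) = (3, 3).

Step 2 — invert Sigma. det(Sigma) = 8·14 - (5)² = 87.
  Sigma^{-1} = (1/det) · [[d, -b], [-b, a]] = [[0.1609, -0.0575],
 [-0.0575, 0.092]].

Step 3 — form the quadratic (x - mu)^T · Sigma^{-1} · (x - mu):
  Sigma^{-1} · (x - mu) = (0.3103, 0.1034).
  (x - mu)^T · [Sigma^{-1} · (x - mu)] = (3)·(0.3103) + (3)·(0.1034) = 1.2414.

Step 4 — take square root: d = √(1.2414) ≈ 1.1142.

d(x, mu) = √(1.2414) ≈ 1.1142


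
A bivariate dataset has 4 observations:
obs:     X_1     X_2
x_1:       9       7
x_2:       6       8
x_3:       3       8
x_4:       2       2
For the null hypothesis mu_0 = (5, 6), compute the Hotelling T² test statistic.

Step 1 — sample mean vector:
  mean(X_1) = (9 + 6 + 3 + 2) / 4 = 20/4 = 5
  mean(X_2) = (7 + 8 + 8 + 2) / 4 = 25/4 = 6.25
  x̄ = (5, 6.25),  deviation x̄ - mu_0 = (5, 6.25) - (5, 6) = (0, 0.25).

Step 2 — sample covariance matrix, S[i,j] = (1/(n-1)) · Σ_k (x_{k,i} - mean_i) · (x_{k,j} - mean_j), divisor n-1 = 3:
  S[X_1,X_1] = ((4)·(4) + (1)·(1) + (-2)·(-2) + (-3)·(-3)) / 3 = 30/3 = 10
  S[X_1,X_2] = ((4)·(0.75) + (1)·(1.75) + (-2)·(1.75) + (-3)·(-4.25)) / 3 = 14/3 = 4.6667
  S[X_2,X_2] = ((0.75)·(0.75) + (1.75)·(1.75) + (1.75)·(1.75) + (-4.25)·(-4.25)) / 3 = 24.75/3 = 8.25
  S = [[10, 4.6667],
 [4.6667, 8.25]].

Step 3 — invert S. det(S) = 10·8.25 - (4.6667)² = 60.7222.
  S^{-1} = (1/det) · [[d, -b], [-b, a]] = [[0.1359, -0.0769],
 [-0.0769, 0.1647]].

Step 4 — quadratic form (x̄ - mu_0)^T · S^{-1} · (x̄ - mu_0):
  S^{-1} · (x̄ - mu_0) = (-0.0192, 0.0412),
  (x̄ - mu_0)^T · [...] = (0)·(-0.0192) + (0.25)·(0.0412) = 0.0103.

Step 5 — scale by n: T² = 4 · 0.0103 = 0.0412.

T² ≈ 0.0412


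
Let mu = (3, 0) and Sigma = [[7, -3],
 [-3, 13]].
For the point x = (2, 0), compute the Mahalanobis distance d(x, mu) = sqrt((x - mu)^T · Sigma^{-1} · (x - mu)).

Step 1 — centre the observation: (x - mu) = (-1, 0).

Step 2 — invert Sigma. det(Sigma) = 7·13 - (-3)² = 82.
  Sigma^{-1} = (1/det) · [[d, -b], [-b, a]] = [[0.1585, 0.0366],
 [0.0366, 0.0854]].

Step 3 — form the quadratic (x - mu)^T · Sigma^{-1} · (x - mu):
  Sigma^{-1} · (x - mu) = (-0.1585, -0.0366).
  (x - mu)^T · [Sigma^{-1} · (x - mu)] = (-1)·(-0.1585) + (0)·(-0.0366) = 0.1585.

Step 4 — take square root: d = √(0.1585) ≈ 0.3982.

d(x, mu) = √(0.1585) ≈ 0.3982


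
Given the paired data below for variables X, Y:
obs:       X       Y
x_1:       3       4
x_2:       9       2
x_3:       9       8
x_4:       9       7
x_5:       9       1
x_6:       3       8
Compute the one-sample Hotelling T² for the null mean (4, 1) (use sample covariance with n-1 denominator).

Step 1 — sample mean vector:
  mean(X) = (3 + 9 + 9 + 9 + 9 + 3) / 6 = 42/6 = 7
  mean(Y) = (4 + 2 + 8 + 7 + 1 + 8) / 6 = 30/6 = 5
  x̄ = (7, 5),  deviation x̄ - mu_0 = (7, 5) - (4, 1) = (3, 4).

Step 2 — sample covariance matrix, S[i,j] = (1/(n-1)) · Σ_k (x_{k,i} - mean_i) · (x_{k,j} - mean_j), divisor n-1 = 5:
  S[X,X] = ((-4)·(-4) + (2)·(2) + (2)·(2) + (2)·(2) + (2)·(2) + (-4)·(-4)) / 5 = 48/5 = 9.6
  S[X,Y] = ((-4)·(-1) + (2)·(-3) + (2)·(3) + (2)·(2) + (2)·(-4) + (-4)·(3)) / 5 = -12/5 = -2.4
  S[Y,Y] = ((-1)·(-1) + (-3)·(-3) + (3)·(3) + (2)·(2) + (-4)·(-4) + (3)·(3)) / 5 = 48/5 = 9.6
  S = [[9.6, -2.4],
 [-2.4, 9.6]].

Step 3 — invert S. det(S) = 9.6·9.6 - (-2.4)² = 86.4.
  S^{-1} = (1/det) · [[d, -b], [-b, a]] = [[0.1111, 0.0278],
 [0.0278, 0.1111]].

Step 4 — quadratic form (x̄ - mu_0)^T · S^{-1} · (x̄ - mu_0):
  S^{-1} · (x̄ - mu_0) = (0.4444, 0.5278),
  (x̄ - mu_0)^T · [...] = (3)·(0.4444) + (4)·(0.5278) = 3.4444.

Step 5 — scale by n: T² = 6 · 3.4444 = 20.6667.

T² ≈ 20.6667


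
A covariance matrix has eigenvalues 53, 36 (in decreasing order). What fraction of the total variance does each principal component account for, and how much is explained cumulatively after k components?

Step 1 — total variance = trace(Sigma) = Σ λ_i = 53 + 36 = 89.

Step 2 — fraction explained by component i = λ_i / Σ λ:
  PC1: 53/89 = 0.5955
  PC2: 36/89 = 0.4045

Step 3 — cumulative fraction after k components = (λ_1 + ... + λ_k) / Σ λ:
  k = 1: 53/89 = 0.5955
  k = 2: (53 + 36)/89 = 89/89 = 1

Summary (fraction, with percent):

explained: PC1 0.5955 (59.55%), PC2 0.4045 (40.45%);  cumulative: 0.5955, 1


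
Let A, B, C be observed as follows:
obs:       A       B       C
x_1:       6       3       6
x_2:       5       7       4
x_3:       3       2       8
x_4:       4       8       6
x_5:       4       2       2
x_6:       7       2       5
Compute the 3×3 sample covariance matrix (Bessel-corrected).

Step 1 — column means:
  mean(A) = (6 + 5 + 3 + 4 + 4 + 7) / 6 = 29/6 = 4.8333
  mean(B) = (3 + 7 + 2 + 8 + 2 + 2) / 6 = 24/6 = 4
  mean(C) = (6 + 4 + 8 + 6 + 2 + 5) / 6 = 31/6 = 5.1667

Step 2 — sample covariance S[i,j] = (1/(n-1)) · Σ_k (x_{k,i} - mean_i) · (x_{k,j} - mean_j), with n-1 = 5.
  S[A,A] = ((1.1667)·(1.1667) + (0.1667)·(0.1667) + (-1.8333)·(-1.8333) + (-0.8333)·(-0.8333) + (-0.8333)·(-0.8333) + (2.1667)·(2.1667)) / 5 = 10.8333/5 = 2.1667
  S[A,B] = ((1.1667)·(-1) + (0.1667)·(3) + (-1.8333)·(-2) + (-0.8333)·(4) + (-0.8333)·(-2) + (2.1667)·(-2)) / 5 = -3/5 = -0.6
  S[A,C] = ((1.1667)·(0.8333) + (0.1667)·(-1.1667) + (-1.8333)·(2.8333) + (-0.8333)·(0.8333) + (-0.8333)·(-3.1667) + (2.1667)·(-0.1667)) / 5 = -2.8333/5 = -0.5667
  S[B,B] = ((-1)·(-1) + (3)·(3) + (-2)·(-2) + (4)·(4) + (-2)·(-2) + (-2)·(-2)) / 5 = 38/5 = 7.6
  S[B,C] = ((-1)·(0.8333) + (3)·(-1.1667) + (-2)·(2.8333) + (4)·(0.8333) + (-2)·(-3.1667) + (-2)·(-0.1667)) / 5 = 0/5 = 0
  S[C,C] = ((0.8333)·(0.8333) + (-1.1667)·(-1.1667) + (2.8333)·(2.8333) + (0.8333)·(0.8333) + (-3.1667)·(-3.1667) + (-0.1667)·(-0.1667)) / 5 = 20.8333/5 = 4.1667

S is symmetric (S[j,i] = S[i,j]). Assembling:

S = [[2.1667, -0.6, -0.5667],
 [-0.6, 7.6, 0],
 [-0.5667, 0, 4.1667]]
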